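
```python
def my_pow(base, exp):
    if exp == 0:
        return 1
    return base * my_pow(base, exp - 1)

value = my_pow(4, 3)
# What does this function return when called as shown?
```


my_pow(4, 3)
= 4 * my_pow(4, 2)
= 4 * 4 * my_pow(4, 1)
= 4 * 4 * 4 * my_pow(4, 0)
= 4 * 4 * 4 * 1
= 64


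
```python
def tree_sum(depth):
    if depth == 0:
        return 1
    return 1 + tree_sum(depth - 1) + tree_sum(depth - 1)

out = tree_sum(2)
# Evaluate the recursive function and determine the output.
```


tree_sum(2)
= 1 + tree_sum(1) + tree_sum(1)
= 1 + 2 * tree_sum(1)
tree_sum(k) = 2^(k+1) - 1
tree_sum(0) = 1
tree_sum(1) = 3
tree_sum(2) = 7
tree_sum(2) = 2^3 - 1 = 7


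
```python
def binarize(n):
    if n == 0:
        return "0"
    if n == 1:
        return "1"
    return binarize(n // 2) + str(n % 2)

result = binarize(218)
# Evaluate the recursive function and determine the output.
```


binarize(218)
= binarize(109) + "0"
= binarize(54) + "1" + "0"
= binarize(27) + "0" + "1" + "0"
= binarize(13) + "1" + "0" + "1" + "0"
= binarize(6) + "1" + "1" + "0" + "1" + "0"
= binarize(3) + "0" + "1" + "1" + "0" + "1" + "0"
= binarize(1) + "1" + "0" + "1" + "1" + "0" + "1" + "0"
= "1" + "1" + "0" + "1" + "1" + "0" + "1" + "0"
= "11011010"


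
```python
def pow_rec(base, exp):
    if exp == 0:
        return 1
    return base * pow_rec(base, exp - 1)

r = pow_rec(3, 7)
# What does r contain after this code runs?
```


pow_rec(3, 7)
= 3 * pow_rec(3, 6)
= 3 * 3 * pow_rec(3, 5)
= 3 * 3 * 3 * pow_rec(3, 4)
= 3 * 3 * 3 * 3 * pow_rec(3, 3)
= 3 * 3 * 3 * 3 * 3 * pow_rec(3, 2)
= 3 * 3 * 3 * 3 * 3 * 3 * pow_rec(3, 1)
= 3 * 3 * 3 * 3 * 3 * 3 * 3 * pow_rec(3, 0)
= 3 * 3 * 3 * 3 * 3 * 3 * 3 * 1
= 2187


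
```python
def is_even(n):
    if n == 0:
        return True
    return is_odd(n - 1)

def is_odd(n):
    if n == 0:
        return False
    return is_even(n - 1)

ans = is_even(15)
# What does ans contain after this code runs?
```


is_even(15)
= is_odd(14)
= is_even(13)
= is_odd(12)
= is_even(11)
= is_odd(10)
= is_even(9)
= is_odd(8)
= is_even(7)
= is_odd(6)
= is_even(5)
= is_odd(4)
= is_even(3)
= is_odd(2)
= is_even(1)
= is_odd(0)
n == 0: return False
= False


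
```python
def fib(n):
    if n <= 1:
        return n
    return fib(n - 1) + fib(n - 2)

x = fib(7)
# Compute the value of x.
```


fib(7)
= fib(6) + fib(5)
= (fib(5) + fib(4)) + fib(5)
Computing bottom-up: fib(0)=0, fib(1)=1, fib(2)=1, fib(3)=2, fib(4)=3, fib(5)=5, fib(6)=8, fib(7)=13
= 13


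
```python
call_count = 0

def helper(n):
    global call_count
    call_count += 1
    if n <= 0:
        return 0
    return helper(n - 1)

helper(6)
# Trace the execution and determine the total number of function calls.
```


helper(6) calls helper(5) calls ... calls helper(0)
Total calls: 6 + 1 (for base case) = 7


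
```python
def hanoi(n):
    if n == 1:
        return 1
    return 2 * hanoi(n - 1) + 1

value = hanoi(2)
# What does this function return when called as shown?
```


hanoi(2)
= 2 * hanoi(1) + 1
Now compute bottom-up:
hanoi(1) = 1
hanoi(2) = 2 * 1 + 1 = 3
= 3


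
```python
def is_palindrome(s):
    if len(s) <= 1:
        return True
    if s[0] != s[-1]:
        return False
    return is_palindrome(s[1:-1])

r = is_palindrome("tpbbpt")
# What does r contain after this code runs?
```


is_palindrome("tpbbpt")
"tpbbpt": s[0]='t' == s[-1]='t' -> is_palindrome("pbbp")
"pbbp": s[0]='p' == s[-1]='p' -> is_palindrome("bb")
"bb": s[0]='b' == s[-1]='b' -> is_palindrome("")
"": len <= 1 -> True
= True


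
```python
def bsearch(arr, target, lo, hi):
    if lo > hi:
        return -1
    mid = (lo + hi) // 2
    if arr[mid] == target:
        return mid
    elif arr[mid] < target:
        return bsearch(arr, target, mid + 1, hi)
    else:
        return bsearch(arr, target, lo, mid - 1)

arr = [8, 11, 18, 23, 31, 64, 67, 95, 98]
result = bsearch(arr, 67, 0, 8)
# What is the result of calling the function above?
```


bsearch(arr, 67, 0, 8)
lo=0, hi=8, mid=4, arr[mid]=31
31 < 67, search right half
lo=5, hi=8, mid=6, arr[mid]=67
arr[6] == 67, found at index 6
= 6


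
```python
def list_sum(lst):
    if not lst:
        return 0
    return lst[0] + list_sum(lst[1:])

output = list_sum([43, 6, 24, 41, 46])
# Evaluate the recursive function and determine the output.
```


list_sum([43, 6, 24, 41, 46])
= 43 + list_sum([6, 24, 41, 46])
= 43 + 6 + list_sum([24, 41, 46])
= 43 + 6 + 24 + list_sum([41, 46])
= 43 + 6 + 24 + 41 + list_sum([46])
= 43 + 6 + 24 + 41 + 46 + list_sum([])
= 43 + 6 + 24 + 41 + 46 + 0
= 160


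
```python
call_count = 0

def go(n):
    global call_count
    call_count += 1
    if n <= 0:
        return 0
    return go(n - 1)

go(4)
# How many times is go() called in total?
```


go(4) calls go(3) calls ... calls go(0)
Total calls: 4 + 1 (for base case) = 5


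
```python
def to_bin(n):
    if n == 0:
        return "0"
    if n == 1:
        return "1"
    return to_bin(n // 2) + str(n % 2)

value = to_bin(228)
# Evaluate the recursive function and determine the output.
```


to_bin(228)
= to_bin(114) + "0"
= to_bin(57) + "0" + "0"
= to_bin(28) + "1" + "0" + "0"
= to_bin(14) + "0" + "1" + "0" + "0"
= to_bin(7) + "0" + "0" + "1" + "0" + "0"
= to_bin(3) + "1" + "0" + "0" + "1" + "0" + "0"
= to_bin(1) + "1" + "1" + "0" + "0" + "1" + "0" + "0"
= "1" + "1" + "1" + "0" + "0" + "1" + "0" + "0"
= "11100100"


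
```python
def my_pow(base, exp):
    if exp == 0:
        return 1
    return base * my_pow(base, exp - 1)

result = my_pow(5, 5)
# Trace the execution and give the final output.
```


my_pow(5, 5)
= 5 * my_pow(5, 4)
= 5 * 5 * my_pow(5, 3)
= 5 * 5 * 5 * my_pow(5, 2)
= 5 * 5 * 5 * 5 * my_pow(5, 1)
= 5 * 5 * 5 * 5 * 5 * my_pow(5, 0)
= 5 * 5 * 5 * 5 * 5 * 1
= 3125


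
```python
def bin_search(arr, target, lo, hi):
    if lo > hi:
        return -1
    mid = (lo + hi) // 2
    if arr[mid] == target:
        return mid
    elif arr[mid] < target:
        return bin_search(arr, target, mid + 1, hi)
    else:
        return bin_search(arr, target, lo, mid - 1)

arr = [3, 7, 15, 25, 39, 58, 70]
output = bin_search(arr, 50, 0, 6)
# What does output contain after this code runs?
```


bin_search(arr, 50, 0, 6)
lo=0, hi=6, mid=3, arr[mid]=25
25 < 50, search right half
lo=4, hi=6, mid=5, arr[mid]=58
58 > 50, search left half
lo=4, hi=4, mid=4, arr[mid]=39
39 < 50, search right half
lo > hi, target not found, return -1
= -1


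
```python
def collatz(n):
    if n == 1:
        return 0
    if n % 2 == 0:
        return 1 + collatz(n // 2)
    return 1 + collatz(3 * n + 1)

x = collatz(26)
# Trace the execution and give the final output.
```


collatz(26)
26 is even -> collatz(13)
13 is odd -> 3*13+1 = 40 -> collatz(40)
40 is even -> collatz(20)
20 is even -> collatz(10)
10 is even -> collatz(5)
5 is odd -> 3*5+1 = 16 -> collatz(16)
16 is even -> collatz(8)
8 is even -> collatz(4)
4 is even -> collatz(2)
2 is even -> collatz(1)
Reached 1 after 10 steps
= 10


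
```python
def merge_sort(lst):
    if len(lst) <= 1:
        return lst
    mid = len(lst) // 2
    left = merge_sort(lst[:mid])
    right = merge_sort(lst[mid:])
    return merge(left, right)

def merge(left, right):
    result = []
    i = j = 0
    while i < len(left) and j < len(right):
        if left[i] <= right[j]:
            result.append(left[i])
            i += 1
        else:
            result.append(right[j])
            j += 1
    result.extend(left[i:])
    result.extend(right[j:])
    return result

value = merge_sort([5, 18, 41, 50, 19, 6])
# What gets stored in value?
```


merge_sort([5, 18, 41, 50, 19, 6])
Split into [5, 18, 41] and [50, 19, 6]
Left sorted: [5, 18, 41]
Right sorted: [6, 19, 50]
Merge [5, 18, 41] and [6, 19, 50]
= [5, 6, 18, 19, 41, 50]


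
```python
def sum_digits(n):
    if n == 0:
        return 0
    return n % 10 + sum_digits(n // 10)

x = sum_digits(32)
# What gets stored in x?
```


sum_digits(32)
= 2 + sum_digits(3)
= 2 + 3 + sum_digits(0)
= 2 + 3 + 0
= 5


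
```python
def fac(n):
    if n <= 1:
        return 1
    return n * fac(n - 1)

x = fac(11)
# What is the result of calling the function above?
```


fac(11)
= 11 * fac(10)
= 11 * 10 * fac(9)
= 11 * 10 * 9 * fac(8)
= 11 * 10 * 9 * 8 * fac(7)
= 11 * 10 * 9 * 8 * 7 * fac(6)
= 11 * 10 * 9 * 8 * 7 * 6 * fac(5)
= 11 * 10 * 9 * 8 * 7 * 6 * 5 * fac(4)
= 11 * 10 * 9 * 8 * 7 * 6 * 5 * 4 * fac(3)
= 11 * 10 * 9 * 8 * 7 * 6 * 5 * 4 * 3 * fac(2)
= 11 * 10 * 9 * 8 * 7 * 6 * 5 * 4 * 3 * 2 * fac(1)
= 11 * 10 * 9 * 8 * 7 * 6 * 5 * 4 * 3 * 2 * 1
= 39916800


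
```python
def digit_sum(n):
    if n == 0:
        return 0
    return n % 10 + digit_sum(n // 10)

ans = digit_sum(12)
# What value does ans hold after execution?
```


digit_sum(12)
= 2 + digit_sum(1)
= 2 + 1 + digit_sum(0)
= 2 + 1 + 0
= 3


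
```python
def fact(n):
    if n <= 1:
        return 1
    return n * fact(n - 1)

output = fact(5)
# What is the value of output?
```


fact(5)
= 5 * fact(4)
= 5 * 4 * fact(3)
= 5 * 4 * 3 * fact(2)
= 5 * 4 * 3 * 2 * fact(1)
= 5 * 4 * 3 * 2 * 1
= 120


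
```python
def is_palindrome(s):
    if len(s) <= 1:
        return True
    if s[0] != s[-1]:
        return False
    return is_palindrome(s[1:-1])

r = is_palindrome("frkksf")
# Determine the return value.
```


is_palindrome("frkksf")
"frkksf": s[0]='f' == s[-1]='f' -> is_palindrome("rkks")
"rkks": s[0]='r' != s[-1]='s' -> False
= False


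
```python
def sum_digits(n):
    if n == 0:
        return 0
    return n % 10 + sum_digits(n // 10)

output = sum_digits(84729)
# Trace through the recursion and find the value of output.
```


sum_digits(84729)
= 9 + sum_digits(8472)
= 9 + 2 + sum_digits(847)
= 9 + 2 + 7 + sum_digits(84)
= 9 + 2 + 7 + 4 + sum_digits(8)
= 9 + 2 + 7 + 4 + 8 + sum_digits(0)
= 9 + 2 + 7 + 4 + 8 + 0
= 30


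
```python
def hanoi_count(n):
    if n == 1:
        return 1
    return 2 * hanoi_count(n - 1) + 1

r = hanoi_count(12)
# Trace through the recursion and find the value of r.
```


hanoi_count(12)
= 2 * hanoi_count(11) + 1
= 2 * (2 * hanoi_count(10) + 1) + 1
= 2 * (2 * (2 * hanoi_count(9) + 1) + 1) + 1
= 2 * (2 * (2 * (2 * hanoi_count(8) + 1) + 1) + 1) + 1
= 2 * (2 * (2 * (2 * (2 * hanoi_count(7) + 1) + 1) + 1) + 1) + 1
= 2 * (2 * (2 * (2 * (2 * (2 * hanoi_count(6) + 1) + 1) + 1) + 1) + 1) + 1
= 2 * (2 * (2 * (2 * (2 * (2 * (2 * hanoi_count(5) + 1) + 1) + 1) + 1) + 1) + 1) + 1
= 2 * (2 * (2 * (2 * (2 * (2 * (2 * (2 * hanoi_count(4) + 1) + 1) + 1) + 1) + 1) + 1) + 1) + 1
= 2 * (2 * (2 * (2 * (2 * (2 * (2 * (2 * (2 * hanoi_count(3) + 1) + 1) + 1) + 1) + 1) + 1) + 1) + 1) + 1
= 2 * (2 * (2 * (2 * (2 * (2 * (2 * (2 * (2 * (2 * hanoi_count(2) + 1) + 1) + 1) + 1) + 1) + 1) + 1) + 1) + 1) + 1
= 2 * (2 * (2 * (2 * (2 * (2 * (2 * (2 * (2 * (2 * (2 * hanoi_count(1) + 1) + 1) + 1) + 1) + 1) + 1) + 1) + 1) + 1) + 1) + 1
Now compute bottom-up:
hanoi_count(1) = 1
hanoi_count(2) = 2 * 1 + 1 = 3
hanoi_count(3) = 2 * 3 + 1 = 7
hanoi_count(4) = 2 * 7 + 1 = 15
hanoi_count(5) = 2 * 15 + 1 = 31
hanoi_count(6) = 2 * 31 + 1 = 63
hanoi_count(7) = 2 * 63 + 1 = 127
hanoi_count(8) = 2 * 127 + 1 = 255
hanoi_count(9) = 2 * 255 + 1 = 511
hanoi_count(10) = 2 * 511 + 1 = 1023
hanoi_count(11) = 2 * 1023 + 1 = 2047
hanoi_count(12) = 2 * 2047 + 1 = 4095
= 4095


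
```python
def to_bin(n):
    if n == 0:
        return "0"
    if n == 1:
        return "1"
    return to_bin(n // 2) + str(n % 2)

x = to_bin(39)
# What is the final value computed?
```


to_bin(39)
= to_bin(19) + "1"
= to_bin(9) + "1" + "1"
= to_bin(4) + "1" + "1" + "1"
= to_bin(2) + "0" + "1" + "1" + "1"
= to_bin(1) + "0" + "0" + "1" + "1" + "1"
= "1" + "0" + "0" + "1" + "1" + "1"
= "100111"


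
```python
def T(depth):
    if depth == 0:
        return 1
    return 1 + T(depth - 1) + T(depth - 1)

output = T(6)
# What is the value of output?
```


T(6)
= 1 + T(5) + T(5)
= 1 + 2 * T(5)
T(k) = 2^(k+1) - 1
T(0) = 1
T(1) = 3
T(2) = 7
T(3) = 15
T(4) = 31
T(6) = 2^7 - 1 = 127


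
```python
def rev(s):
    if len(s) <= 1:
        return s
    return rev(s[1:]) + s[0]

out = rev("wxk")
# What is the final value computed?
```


rev("wxk")
= rev("xk") + "w"
= rev("k") + "x" + "w"
= "k" + "x" + "w"
= "kxw"


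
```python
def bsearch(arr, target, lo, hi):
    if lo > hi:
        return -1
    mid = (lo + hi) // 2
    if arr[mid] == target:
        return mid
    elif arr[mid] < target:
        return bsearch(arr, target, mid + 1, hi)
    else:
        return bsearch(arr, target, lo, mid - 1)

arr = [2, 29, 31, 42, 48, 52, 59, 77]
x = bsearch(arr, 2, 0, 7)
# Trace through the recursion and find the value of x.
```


bsearch(arr, 2, 0, 7)
lo=0, hi=7, mid=3, arr[mid]=42
42 > 2, search left half
lo=0, hi=2, mid=1, arr[mid]=29
29 > 2, search left half
lo=0, hi=0, mid=0, arr[mid]=2
arr[0] == 2, found at index 0
= 0


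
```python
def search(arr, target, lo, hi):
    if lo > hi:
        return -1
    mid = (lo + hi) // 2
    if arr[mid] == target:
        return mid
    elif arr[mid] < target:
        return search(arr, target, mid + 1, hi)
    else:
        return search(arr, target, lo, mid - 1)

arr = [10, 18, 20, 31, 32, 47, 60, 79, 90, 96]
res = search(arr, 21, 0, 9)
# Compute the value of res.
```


search(arr, 21, 0, 9)
lo=0, hi=9, mid=4, arr[mid]=32
32 > 21, search left half
lo=0, hi=3, mid=1, arr[mid]=18
18 < 21, search right half
lo=2, hi=3, mid=2, arr[mid]=20
20 < 21, search right half
lo=3, hi=3, mid=3, arr[mid]=31
31 > 21, search left half
lo > hi, target not found, return -1
= -1


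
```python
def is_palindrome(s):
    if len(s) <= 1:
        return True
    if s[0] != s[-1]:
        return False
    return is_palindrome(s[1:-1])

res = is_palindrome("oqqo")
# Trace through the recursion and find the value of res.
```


is_palindrome("oqqo")
"oqqo": s[0]='o' == s[-1]='o' -> is_palindrome("qq")
"qq": s[0]='q' == s[-1]='q' -> is_palindrome("")
"": len <= 1 -> True
= True


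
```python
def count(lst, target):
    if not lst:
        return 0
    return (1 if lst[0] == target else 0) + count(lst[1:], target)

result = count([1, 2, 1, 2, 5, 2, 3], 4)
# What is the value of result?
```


count([1, 2, 1, 2, 5, 2, 3], 4)
lst[0]=1 != 4: 0 + count([2, 1, 2, 5, 2, 3], 4)
lst[0]=2 != 4: 0 + count([1, 2, 5, 2, 3], 4)
lst[0]=1 != 4: 0 + count([2, 5, 2, 3], 4)
lst[0]=2 != 4: 0 + count([5, 2, 3], 4)
lst[0]=5 != 4: 0 + count([2, 3], 4)
lst[0]=2 != 4: 0 + count([3], 4)
lst[0]=3 != 4: 0 + count([], 4)
= 0


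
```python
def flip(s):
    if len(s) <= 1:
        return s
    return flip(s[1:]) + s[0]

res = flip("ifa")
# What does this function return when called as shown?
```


flip("ifa")
= flip("fa") + "i"
= flip("a") + "f" + "i"
= "a" + "f" + "i"
= "afi"


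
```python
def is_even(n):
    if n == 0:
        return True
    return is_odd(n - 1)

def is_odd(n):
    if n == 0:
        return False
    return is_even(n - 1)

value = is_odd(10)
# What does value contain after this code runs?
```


is_odd(10)
= is_even(9)
= is_odd(8)
= is_even(7)
= is_odd(6)
= is_even(5)
= is_odd(4)
= is_even(3)
= is_odd(2)
= is_even(1)
= is_odd(0)
n == 0: return False
= False


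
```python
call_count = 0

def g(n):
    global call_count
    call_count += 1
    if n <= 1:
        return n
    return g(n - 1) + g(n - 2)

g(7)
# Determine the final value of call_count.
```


g(7) calls g(6) and g(5); each non-base call branches into two more.
Let C(k) = total number of calls made by g(k), including the call to g(k) itself.
Base cases: C(0) = 1, C(1) = 1
Recurrence: C(k) = 1 + C(k-1) + C(k-2)
  C(2) = 1 + C(1) + C(0) = 1 + 1 + 1 = 3
  C(3) = 1 + C(2) + C(1) = 1 + 3 + 1 = 5
  C(4) = 1 + C(3) + C(2) = 1 + 5 + 3 = 9
  C(5) = 1 + C(4) + C(3) = 1 + 9 + 5 = 15
  C(6) = 1 + C(5) + C(4) = 1 + 15 + 9 = 25
  C(7) = 1 + C(6) + C(5) = 1 + 25 + 15 = 41
Total calls = C(7) = 41


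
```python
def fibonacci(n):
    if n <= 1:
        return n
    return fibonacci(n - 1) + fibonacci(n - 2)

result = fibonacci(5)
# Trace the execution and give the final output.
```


fibonacci(5)
= fibonacci(4) + fibonacci(3)
= (fibonacci(3) + fibonacci(2)) + fibonacci(3)
Computing bottom-up: fibonacci(0)=0, fibonacci(1)=1, fibonacci(2)=1, fibonacci(3)=2, fibonacci(4)=3, fibonacci(5)=5
= 5


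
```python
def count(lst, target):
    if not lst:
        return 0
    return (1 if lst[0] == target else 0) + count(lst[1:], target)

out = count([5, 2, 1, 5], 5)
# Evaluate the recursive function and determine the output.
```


count([5, 2, 1, 5], 5)
lst[0]=5 == 5: 1 + count([2, 1, 5], 5)
lst[0]=2 != 5: 0 + count([1, 5], 5)
lst[0]=1 != 5: 0 + count([5], 5)
lst[0]=5 == 5: 1 + count([], 5)
= 2


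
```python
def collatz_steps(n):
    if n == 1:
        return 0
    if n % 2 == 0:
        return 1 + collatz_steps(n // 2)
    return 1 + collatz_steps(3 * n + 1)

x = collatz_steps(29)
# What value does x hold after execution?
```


collatz_steps(29)
29 is odd -> 3*29+1 = 88 -> collatz_steps(88)
88 is even -> collatz_steps(44)
44 is even -> collatz_steps(22)
22 is even -> collatz_steps(11)
11 is odd -> 3*11+1 = 34 -> collatz_steps(34)
34 is even -> collatz_steps(17)
17 is odd -> 3*17+1 = 52 -> collatz_steps(52)
52 is even -> collatz_steps(26)
26 is even -> collatz_steps(13)
13 is odd -> 3*13+1 = 40 -> collatz_steps(40)
40 is even -> collatz_steps(20)
20 is even -> collatz_steps(10)
10 is even -> collatz_steps(5)
5 is odd -> 3*5+1 = 16 -> collatz_steps(16)
16 is even -> collatz_steps(8)
8 is even -> collatz_steps(4)
4 is even -> collatz_steps(2)
2 is even -> collatz_steps(1)
Reached 1 after 18 steps
= 18


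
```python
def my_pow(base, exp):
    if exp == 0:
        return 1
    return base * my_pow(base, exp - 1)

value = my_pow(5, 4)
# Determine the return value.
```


my_pow(5, 4)
= 5 * my_pow(5, 3)
= 5 * 5 * my_pow(5, 2)
= 5 * 5 * 5 * my_pow(5, 1)
= 5 * 5 * 5 * 5 * my_pow(5, 0)
= 5 * 5 * 5 * 5 * 1
= 625


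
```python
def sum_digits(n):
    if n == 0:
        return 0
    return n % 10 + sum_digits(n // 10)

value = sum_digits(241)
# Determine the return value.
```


sum_digits(241)
= 1 + sum_digits(24)
= 1 + 4 + sum_digits(2)
= 1 + 4 + 2 + sum_digits(0)
= 1 + 4 + 2 + 0
= 7


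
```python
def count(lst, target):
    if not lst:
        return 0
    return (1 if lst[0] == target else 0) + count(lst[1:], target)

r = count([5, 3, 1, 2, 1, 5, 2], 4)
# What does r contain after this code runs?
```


count([5, 3, 1, 2, 1, 5, 2], 4)
lst[0]=5 != 4: 0 + count([3, 1, 2, 1, 5, 2], 4)
lst[0]=3 != 4: 0 + count([1, 2, 1, 5, 2], 4)
lst[0]=1 != 4: 0 + count([2, 1, 5, 2], 4)
lst[0]=2 != 4: 0 + count([1, 5, 2], 4)
lst[0]=1 != 4: 0 + count([5, 2], 4)
lst[0]=5 != 4: 0 + count([2], 4)
lst[0]=2 != 4: 0 + count([], 4)
= 0


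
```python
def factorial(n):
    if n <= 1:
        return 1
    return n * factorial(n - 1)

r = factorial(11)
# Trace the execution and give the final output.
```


factorial(11)
= 11 * factorial(10)
= 11 * 10 * factorial(9)
= 11 * 10 * 9 * factorial(8)
= 11 * 10 * 9 * 8 * factorial(7)
= 11 * 10 * 9 * 8 * 7 * factorial(6)
= 11 * 10 * 9 * 8 * 7 * 6 * factorial(5)
= 11 * 10 * 9 * 8 * 7 * 6 * 5 * factorial(4)
= 11 * 10 * 9 * 8 * 7 * 6 * 5 * 4 * factorial(3)
= 11 * 10 * 9 * 8 * 7 * 6 * 5 * 4 * 3 * factorial(2)
= 11 * 10 * 9 * 8 * 7 * 6 * 5 * 4 * 3 * 2 * factorial(1)
= 11 * 10 * 9 * 8 * 7 * 6 * 5 * 4 * 3 * 2 * 1
= 39916800


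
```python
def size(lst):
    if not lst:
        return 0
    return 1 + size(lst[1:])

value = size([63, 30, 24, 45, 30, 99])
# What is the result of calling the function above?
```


size([63, 30, 24, 45, 30, 99])
= 1 + size([30, 24, 45, 30, 99])
= 1 + 1 + size([24, 45, 30, 99])
= 1 + 1 + 1 + size([45, 30, 99])
= 1 + 1 + 1 + 1 + size([30, 99])
= 1 + 1 + 1 + 1 + 1 + size([99])
= 1 + 1 + 1 + 1 + 1 + 1 + size([])
= 1 + 1 + 1 + 1 + 1 + 1 + 0
= 6


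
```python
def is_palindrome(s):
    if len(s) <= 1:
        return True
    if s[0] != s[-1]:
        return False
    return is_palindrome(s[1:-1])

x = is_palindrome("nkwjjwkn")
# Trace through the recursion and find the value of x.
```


is_palindrome("nkwjjwkn")
"nkwjjwkn": s[0]='n' == s[-1]='n' -> is_palindrome("kwjjwk")
"kwjjwk": s[0]='k' == s[-1]='k' -> is_palindrome("wjjw")
"wjjw": s[0]='w' == s[-1]='w' -> is_palindrome("jj")
"jj": s[0]='j' == s[-1]='j' -> is_palindrome("")
"": len <= 1 -> True
= True


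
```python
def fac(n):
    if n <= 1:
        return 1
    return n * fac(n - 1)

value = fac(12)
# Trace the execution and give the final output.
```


fac(12)
= 12 * fac(11)
= 12 * 11 * fac(10)
= 12 * 11 * 10 * fac(9)
= 12 * 11 * 10 * 9 * fac(8)
= 12 * 11 * 10 * 9 * 8 * fac(7)
= 12 * 11 * 10 * 9 * 8 * 7 * fac(6)
= 12 * 11 * 10 * 9 * 8 * 7 * 6 * fac(5)
= 12 * 11 * 10 * 9 * 8 * 7 * 6 * 5 * fac(4)
= 12 * 11 * 10 * 9 * 8 * 7 * 6 * 5 * 4 * fac(3)
= 12 * 11 * 10 * 9 * 8 * 7 * 6 * 5 * 4 * 3 * fac(2)
= 12 * 11 * 10 * 9 * 8 * 7 * 6 * 5 * 4 * 3 * 2 * fac(1)
= 12 * 11 * 10 * 9 * 8 * 7 * 6 * 5 * 4 * 3 * 2 * 1
= 479001600


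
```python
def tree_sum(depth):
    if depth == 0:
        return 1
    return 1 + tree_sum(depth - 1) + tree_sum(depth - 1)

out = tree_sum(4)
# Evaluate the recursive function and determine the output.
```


tree_sum(4)
= 1 + tree_sum(3) + tree_sum(3)
= 1 + 2 * tree_sum(3)
tree_sum(k) = 2^(k+1) - 1
tree_sum(0) = 1
tree_sum(1) = 3
tree_sum(2) = 7
tree_sum(3) = 15
tree_sum(4) = 31
tree_sum(4) = 2^5 - 1 = 31


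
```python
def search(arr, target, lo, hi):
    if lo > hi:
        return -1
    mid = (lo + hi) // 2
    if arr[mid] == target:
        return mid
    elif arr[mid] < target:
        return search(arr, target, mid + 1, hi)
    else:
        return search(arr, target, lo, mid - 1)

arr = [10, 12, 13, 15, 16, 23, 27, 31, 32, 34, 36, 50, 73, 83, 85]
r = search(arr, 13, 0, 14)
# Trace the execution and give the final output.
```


search(arr, 13, 0, 14)
lo=0, hi=14, mid=7, arr[mid]=31
31 > 13, search left half
lo=0, hi=6, mid=3, arr[mid]=15
15 > 13, search left half
lo=0, hi=2, mid=1, arr[mid]=12
12 < 13, search right half
lo=2, hi=2, mid=2, arr[mid]=13
arr[2] == 13, found at index 2
= 2


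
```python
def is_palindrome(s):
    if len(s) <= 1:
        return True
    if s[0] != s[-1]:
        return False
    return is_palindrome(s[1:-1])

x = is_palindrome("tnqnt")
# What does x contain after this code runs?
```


is_palindrome("tnqnt")
"tnqnt": s[0]='t' == s[-1]='t' -> is_palindrome("nqn")
"nqn": s[0]='n' == s[-1]='n' -> is_palindrome("q")
"q": len <= 1 -> True
= True


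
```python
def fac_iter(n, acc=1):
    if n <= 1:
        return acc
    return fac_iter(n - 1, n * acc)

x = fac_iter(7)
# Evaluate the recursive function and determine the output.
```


fac_iter(7, 1)
= fac_iter(6, 7 * 1) = fac_iter(6, 7)
= fac_iter(5, 6 * 7) = fac_iter(5, 42)
= fac_iter(4, 5 * 42) = fac_iter(4, 210)
= fac_iter(3, 4 * 210) = fac_iter(3, 840)
= fac_iter(2, 3 * 840) = fac_iter(2, 2520)
= fac_iter(1, 2 * 2520) = fac_iter(1, 5040)
n <= 1, return acc = 5040


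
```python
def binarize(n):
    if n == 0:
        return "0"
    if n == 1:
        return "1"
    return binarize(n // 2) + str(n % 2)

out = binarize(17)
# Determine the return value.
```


binarize(17)
= binarize(8) + "1"
= binarize(4) + "0" + "1"
= binarize(2) + "0" + "0" + "1"
= binarize(1) + "0" + "0" + "0" + "1"
= "1" + "0" + "0" + "0" + "1"
= "10001"


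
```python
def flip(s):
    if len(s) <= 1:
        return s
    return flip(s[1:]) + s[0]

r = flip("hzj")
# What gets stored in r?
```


flip("hzj")
= flip("zj") + "h"
= flip("j") + "z" + "h"
= "j" + "z" + "h"
= "jzh"


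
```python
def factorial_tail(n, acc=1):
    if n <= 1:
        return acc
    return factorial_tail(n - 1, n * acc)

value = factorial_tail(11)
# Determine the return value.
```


factorial_tail(11, 1)
= factorial_tail(10, 11 * 1) = factorial_tail(10, 11)
= factorial_tail(9, 10 * 11) = factorial_tail(9, 110)
= factorial_tail(8, 9 * 110) = factorial_tail(8, 990)
= factorial_tail(7, 8 * 990) = factorial_tail(7, 7920)
= factorial_tail(6, 7 * 7920) = factorial_tail(6, 55440)
= factorial_tail(5, 6 * 55440) = factorial_tail(5, 332640)
= factorial_tail(4, 5 * 332640) = factorial_tail(4, 1663200)
= factorial_tail(3, 4 * 1663200) = factorial_tail(3, 6652800)
= factorial_tail(2, 3 * 6652800) = factorial_tail(2, 19958400)
= factorial_tail(1, 2 * 19958400) = factorial_tail(1, 39916800)
n <= 1, return acc = 39916800


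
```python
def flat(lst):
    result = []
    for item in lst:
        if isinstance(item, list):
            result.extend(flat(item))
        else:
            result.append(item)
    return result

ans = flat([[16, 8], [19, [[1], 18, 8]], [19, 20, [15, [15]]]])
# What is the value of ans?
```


flat([[16, 8], [19, [[1], 18, 8]], [19, 20, [15, [15]]]])
Processing each element:
  [16, 8] is a list -> flat recursively -> [16, 8]
  [19, [[1], 18, 8]] is a list -> flat recursively -> [19, 1, 18, 8]
  [19, 20, [15, [15]]] is a list -> flat recursively -> [19, 20, 15, 15]
= [16, 8, 19, 1, 18, 8, 19, 20, 15, 15]


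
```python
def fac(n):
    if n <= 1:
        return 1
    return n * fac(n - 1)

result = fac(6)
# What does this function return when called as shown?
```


fac(6)
= 6 * fac(5)
= 6 * 5 * fac(4)
= 6 * 5 * 4 * fac(3)
= 6 * 5 * 4 * 3 * fac(2)
= 6 * 5 * 4 * 3 * 2 * fac(1)
= 6 * 5 * 4 * 3 * 2 * 1
= 720


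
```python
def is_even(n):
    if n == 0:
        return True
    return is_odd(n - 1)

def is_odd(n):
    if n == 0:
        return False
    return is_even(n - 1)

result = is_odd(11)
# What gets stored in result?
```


is_odd(11)
= is_even(10)
= is_odd(9)
= is_even(8)
= is_odd(7)
= is_even(6)
= is_odd(5)
= is_even(4)
= is_odd(3)
= is_even(2)
= is_odd(1)
= is_even(0)
n == 0: return True
= True


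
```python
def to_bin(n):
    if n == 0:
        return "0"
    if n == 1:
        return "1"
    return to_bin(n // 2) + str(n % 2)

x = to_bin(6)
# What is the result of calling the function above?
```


to_bin(6)
= to_bin(3) + "0"
= to_bin(1) + "1" + "0"
= "1" + "1" + "0"
= "110"


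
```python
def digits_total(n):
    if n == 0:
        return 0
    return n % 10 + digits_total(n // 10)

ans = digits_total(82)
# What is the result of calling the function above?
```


digits_total(82)
= 2 + digits_total(8)
= 2 + 8 + digits_total(0)
= 2 + 8 + 0
= 10


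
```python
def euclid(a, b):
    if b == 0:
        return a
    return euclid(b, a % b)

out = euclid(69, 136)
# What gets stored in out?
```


euclid(69, 136)
= euclid(136, 69 % 136) = euclid(136, 69)
= euclid(69, 136 % 69) = euclid(69, 67)
= euclid(67, 69 % 67) = euclid(67, 2)
= euclid(2, 67 % 2) = euclid(2, 1)
= euclid(1, 2 % 1) = euclid(1, 0)
b == 0, return a = 1


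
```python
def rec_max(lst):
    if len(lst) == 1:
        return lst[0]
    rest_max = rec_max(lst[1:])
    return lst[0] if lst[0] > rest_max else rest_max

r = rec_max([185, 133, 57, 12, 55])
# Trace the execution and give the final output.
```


rec_max([185, 133, 57, 12, 55])
= compare 185 with rec_max([133, 57, 12, 55])
= compare 133 with rec_max([57, 12, 55])
= compare 57 with rec_max([12, 55])
= compare 12 with rec_max([55])
Base: rec_max([55]) = 55
compare 12 with 55: max = 55
compare 57 with 55: max = 57
compare 133 with 57: max = 133
compare 185 with 133: max = 185
= 185


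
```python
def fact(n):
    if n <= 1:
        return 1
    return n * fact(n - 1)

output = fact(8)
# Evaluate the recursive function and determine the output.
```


fact(8)
= 8 * fact(7)
= 8 * 7 * fact(6)
= 8 * 7 * 6 * fact(5)
= 8 * 7 * 6 * 5 * fact(4)
= 8 * 7 * 6 * 5 * 4 * fact(3)
= 8 * 7 * 6 * 5 * 4 * 3 * fact(2)
= 8 * 7 * 6 * 5 * 4 * 3 * 2 * fact(1)
= 8 * 7 * 6 * 5 * 4 * 3 * 2 * 1
= 40320


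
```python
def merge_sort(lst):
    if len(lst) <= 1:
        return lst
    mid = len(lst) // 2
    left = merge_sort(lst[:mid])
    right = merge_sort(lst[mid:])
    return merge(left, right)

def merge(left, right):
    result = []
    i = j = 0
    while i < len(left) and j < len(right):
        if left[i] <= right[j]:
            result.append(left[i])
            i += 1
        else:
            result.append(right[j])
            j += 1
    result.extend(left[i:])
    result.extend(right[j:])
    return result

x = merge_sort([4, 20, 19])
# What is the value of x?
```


merge_sort([4, 20, 19])
Split into [4] and [20, 19]
Left sorted: [4]
Right sorted: [19, 20]
Merge [4] and [19, 20]
= [4, 19, 20]


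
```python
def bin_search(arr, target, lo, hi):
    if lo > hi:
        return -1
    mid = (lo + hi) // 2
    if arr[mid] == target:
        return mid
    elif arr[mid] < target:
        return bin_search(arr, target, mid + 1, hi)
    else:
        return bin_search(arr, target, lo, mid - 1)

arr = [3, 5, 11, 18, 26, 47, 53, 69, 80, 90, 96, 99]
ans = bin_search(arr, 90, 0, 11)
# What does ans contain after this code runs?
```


bin_search(arr, 90, 0, 11)
lo=0, hi=11, mid=5, arr[mid]=47
47 < 90, search right half
lo=6, hi=11, mid=8, arr[mid]=80
80 < 90, search right half
lo=9, hi=11, mid=10, arr[mid]=96
96 > 90, search left half
lo=9, hi=9, mid=9, arr[mid]=90
arr[9] == 90, found at index 9
= 9


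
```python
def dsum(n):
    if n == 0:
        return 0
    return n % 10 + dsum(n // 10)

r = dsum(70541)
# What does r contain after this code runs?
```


dsum(70541)
= 1 + dsum(7054)
= 1 + 4 + dsum(705)
= 1 + 4 + 5 + dsum(70)
= 1 + 4 + 5 + 0 + dsum(7)
= 1 + 4 + 5 + 0 + 7 + dsum(0)
= 1 + 4 + 5 + 0 + 7 + 0
= 17


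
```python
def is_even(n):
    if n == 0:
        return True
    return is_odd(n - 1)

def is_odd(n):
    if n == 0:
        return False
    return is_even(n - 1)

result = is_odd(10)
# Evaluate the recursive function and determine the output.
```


is_odd(10)
= is_even(9)
= is_odd(8)
= is_even(7)
= is_odd(6)
= is_even(5)
= is_odd(4)
= is_even(3)
= is_odd(2)
= is_even(1)
= is_odd(0)
n == 0: return False
= False


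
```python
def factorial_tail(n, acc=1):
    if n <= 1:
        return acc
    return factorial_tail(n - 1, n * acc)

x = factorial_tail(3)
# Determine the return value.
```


factorial_tail(3, 1)
= factorial_tail(2, 3 * 1) = factorial_tail(2, 3)
= factorial_tail(1, 2 * 3) = factorial_tail(1, 6)
n <= 1, return acc = 6


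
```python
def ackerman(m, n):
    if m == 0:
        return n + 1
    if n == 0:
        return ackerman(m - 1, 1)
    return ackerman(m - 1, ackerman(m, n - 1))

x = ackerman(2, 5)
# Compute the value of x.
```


ackerman(2, 5)
= ackerman(1, ackerman(2, 4))
First compute ackerman(2, 4) = 11
= ackerman(1, 11)
= 13


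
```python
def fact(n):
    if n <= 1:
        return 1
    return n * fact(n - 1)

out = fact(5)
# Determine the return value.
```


fact(5)
= 5 * fact(4)
= 5 * 4 * fact(3)
= 5 * 4 * 3 * fact(2)
= 5 * 4 * 3 * 2 * fact(1)
= 5 * 4 * 3 * 2 * 1
= 120


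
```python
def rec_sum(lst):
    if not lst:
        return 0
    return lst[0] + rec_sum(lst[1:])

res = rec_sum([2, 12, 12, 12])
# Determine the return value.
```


rec_sum([2, 12, 12, 12])
= 2 + rec_sum([12, 12, 12])
= 2 + 12 + rec_sum([12, 12])
= 2 + 12 + 12 + rec_sum([12])
= 2 + 12 + 12 + 12 + rec_sum([])
= 2 + 12 + 12 + 12 + 0
= 38


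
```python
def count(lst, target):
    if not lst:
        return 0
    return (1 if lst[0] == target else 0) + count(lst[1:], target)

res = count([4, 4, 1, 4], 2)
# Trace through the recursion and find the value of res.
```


count([4, 4, 1, 4], 2)
lst[0]=4 != 2: 0 + count([4, 1, 4], 2)
lst[0]=4 != 2: 0 + count([1, 4], 2)
lst[0]=1 != 2: 0 + count([4], 2)
lst[0]=4 != 2: 0 + count([], 2)
= 0


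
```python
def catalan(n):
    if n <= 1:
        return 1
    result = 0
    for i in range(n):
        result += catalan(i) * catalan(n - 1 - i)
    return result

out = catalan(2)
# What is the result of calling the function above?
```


catalan(2)
= sum of catalan(i) * catalan(2-1-i) for i in 0..1
  catalan(0)*catalan(1) = 1*1 = 1
  catalan(1)*catalan(0) = 1*1 = 1
= 1 + 1
= 2


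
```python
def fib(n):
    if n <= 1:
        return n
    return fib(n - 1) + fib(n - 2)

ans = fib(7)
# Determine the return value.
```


fib(7)
= fib(6) + fib(5)
= (fib(5) + fib(4)) + fib(5)
Computing bottom-up: fib(0)=0, fib(1)=1, fib(2)=1, fib(3)=2, fib(4)=3, fib(5)=5, fib(6)=8, fib(7)=13
= 13


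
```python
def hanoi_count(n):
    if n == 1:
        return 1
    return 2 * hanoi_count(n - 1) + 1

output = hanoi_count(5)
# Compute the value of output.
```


hanoi_count(5)
= 2 * hanoi_count(4) + 1
= 2 * (2 * hanoi_count(3) + 1) + 1
= 2 * (2 * (2 * hanoi_count(2) + 1) + 1) + 1
= 2 * (2 * (2 * (2 * hanoi_count(1) + 1) + 1) + 1) + 1
Now compute bottom-up:
hanoi_count(1) = 1
hanoi_count(2) = 2 * 1 + 1 = 3
hanoi_count(3) = 2 * 3 + 1 = 7
hanoi_count(4) = 2 * 7 + 1 = 15
hanoi_count(5) = 2 * 15 + 1 = 31
= 31


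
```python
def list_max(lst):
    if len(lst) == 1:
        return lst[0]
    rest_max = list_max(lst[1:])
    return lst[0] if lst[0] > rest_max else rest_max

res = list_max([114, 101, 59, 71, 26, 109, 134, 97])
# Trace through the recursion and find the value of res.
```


list_max([114, 101, 59, 71, 26, 109, 134, 97])
= compare 114 with list_max([101, 59, 71, 26, 109, 134, 97])
= compare 101 with list_max([59, 71, 26, 109, 134, 97])
= compare 59 with list_max([71, 26, 109, 134, 97])
= compare 71 with list_max([26, 109, 134, 97])
= compare 26 with list_max([109, 134, 97])
= compare 109 with list_max([134, 97])
= compare 134 with list_max([97])
Base: list_max([97]) = 97
compare 134 with 97: max = 134
compare 109 with 134: max = 134
compare 26 with 134: max = 134
compare 71 with 134: max = 134
compare 59 with 134: max = 134
compare 101 with 134: max = 134
compare 114 with 134: max = 134
= 134


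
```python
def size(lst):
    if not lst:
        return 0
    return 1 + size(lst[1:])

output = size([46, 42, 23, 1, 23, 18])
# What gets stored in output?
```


size([46, 42, 23, 1, 23, 18])
= 1 + size([42, 23, 1, 23, 18])
= 1 + 1 + size([23, 1, 23, 18])
= 1 + 1 + 1 + size([1, 23, 18])
= 1 + 1 + 1 + 1 + size([23, 18])
= 1 + 1 + 1 + 1 + 1 + size([18])
= 1 + 1 + 1 + 1 + 1 + 1 + size([])
= 1 + 1 + 1 + 1 + 1 + 1 + 0
= 6


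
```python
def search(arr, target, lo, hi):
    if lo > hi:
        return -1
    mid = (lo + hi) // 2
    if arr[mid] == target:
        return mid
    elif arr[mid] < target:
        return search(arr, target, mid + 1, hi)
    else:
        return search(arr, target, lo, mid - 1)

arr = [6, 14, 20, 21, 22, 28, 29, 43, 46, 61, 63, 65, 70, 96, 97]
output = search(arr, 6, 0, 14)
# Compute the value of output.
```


search(arr, 6, 0, 14)
lo=0, hi=14, mid=7, arr[mid]=43
43 > 6, search left half
lo=0, hi=6, mid=3, arr[mid]=21
21 > 6, search left half
lo=0, hi=2, mid=1, arr[mid]=14
14 > 6, search left half
lo=0, hi=0, mid=0, arr[mid]=6
arr[0] == 6, found at index 0
= 0


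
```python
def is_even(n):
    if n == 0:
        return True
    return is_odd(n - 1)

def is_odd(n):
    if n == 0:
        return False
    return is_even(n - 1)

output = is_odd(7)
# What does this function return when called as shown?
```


is_odd(7)
= is_even(6)
= is_odd(5)
= is_even(4)
= is_odd(3)
= is_even(2)
= is_odd(1)
= is_even(0)
n == 0: return True
= True


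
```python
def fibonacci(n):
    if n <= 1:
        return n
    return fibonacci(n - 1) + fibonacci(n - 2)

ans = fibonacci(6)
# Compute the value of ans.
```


fibonacci(6)
= fibonacci(5) + fibonacci(4)
= (fibonacci(4) + fibonacci(3)) + fibonacci(4)
Computing bottom-up: fibonacci(0)=0, fibonacci(1)=1, fibonacci(2)=1, fibonacci(3)=2, fibonacci(4)=3, fibonacci(5)=5, fibonacci(6)=8
= 8


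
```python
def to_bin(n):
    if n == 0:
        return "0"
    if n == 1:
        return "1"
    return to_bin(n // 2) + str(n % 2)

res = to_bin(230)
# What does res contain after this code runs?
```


to_bin(230)
= to_bin(115) + "0"
= to_bin(57) + "1" + "0"
= to_bin(28) + "1" + "1" + "0"
= to_bin(14) + "0" + "1" + "1" + "0"
= to_bin(7) + "0" + "0" + "1" + "1" + "0"
= to_bin(3) + "1" + "0" + "0" + "1" + "1" + "0"
= to_bin(1) + "1" + "1" + "0" + "0" + "1" + "1" + "0"
= "1" + "1" + "1" + "0" + "0" + "1" + "1" + "0"
= "11100110"


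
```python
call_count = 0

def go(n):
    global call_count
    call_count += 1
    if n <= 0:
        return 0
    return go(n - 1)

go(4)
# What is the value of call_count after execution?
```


go(4) calls go(3) calls ... calls go(0)
Total calls: 4 + 1 (for base case) = 5


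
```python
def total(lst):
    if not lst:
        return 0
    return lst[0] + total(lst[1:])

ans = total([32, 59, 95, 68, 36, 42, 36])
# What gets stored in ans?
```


total([32, 59, 95, 68, 36, 42, 36])
= 32 + total([59, 95, 68, 36, 42, 36])
= 32 + 59 + total([95, 68, 36, 42, 36])
= 32 + 59 + 95 + total([68, 36, 42, 36])
= 32 + 59 + 95 + 68 + total([36, 42, 36])
= 32 + 59 + 95 + 68 + 36 + total([42, 36])
= 32 + 59 + 95 + 68 + 36 + 42 + total([36])
= 32 + 59 + 95 + 68 + 36 + 42 + 36 + total([])
= 32 + 59 + 95 + 68 + 36 + 42 + 36 + 0
= 368


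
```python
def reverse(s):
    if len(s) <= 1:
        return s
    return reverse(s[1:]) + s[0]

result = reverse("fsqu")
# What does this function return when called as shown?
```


reverse("fsqu")
= reverse("squ") + "f"
= reverse("qu") + "s" + "f"
= reverse("u") + "q" + "s" + "f"
= "u" + "q" + "s" + "f"
= "uqsf"


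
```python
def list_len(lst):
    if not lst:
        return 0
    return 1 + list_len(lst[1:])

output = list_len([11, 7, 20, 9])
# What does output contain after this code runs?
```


list_len([11, 7, 20, 9])
= 1 + list_len([7, 20, 9])
= 1 + 1 + list_len([20, 9])
= 1 + 1 + 1 + list_len([9])
= 1 + 1 + 1 + 1 + list_len([])
= 1 + 1 + 1 + 1 + 0
= 4


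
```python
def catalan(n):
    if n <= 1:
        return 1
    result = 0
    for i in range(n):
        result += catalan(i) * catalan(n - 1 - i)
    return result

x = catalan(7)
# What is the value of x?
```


catalan(7)
= sum of catalan(i) * catalan(7-1-i) for i in 0..6
First compute sub-values bottom-up:
  catalan(0) = 1, catalan(1) = 1
  catalan(2) = 1*1 + 1*1 = 2
  catalan(3) = 1*2 + 1*1 + 2*1 = 5
  catalan(4) = 1*5 + 1*2 + 2*1 + 5*1 = 14
  catalan(5) = 1*14 + 1*5 + 2*2 + 5*1 + 14*1 = 42
  catalan(6) = 1*42 + 1*14 + 2*5 + 5*2 + 14*1 + 42*1 = 132
Now catalan(7):
  catalan(0)*catalan(6) = 1*132 = 132
  catalan(1)*catalan(5) = 1*42 = 42
  catalan(2)*catalan(4) = 2*14 = 28
  catalan(3)*catalan(3) = 5*5 = 25
  catalan(4)*catalan(2) = 14*2 = 28
  catalan(5)*catalan(1) = 42*1 = 42
  catalan(6)*catalan(0) = 132*1 = 132
= 132 + 42 + 28 + 25 + 28 + 42 + 132
= 429


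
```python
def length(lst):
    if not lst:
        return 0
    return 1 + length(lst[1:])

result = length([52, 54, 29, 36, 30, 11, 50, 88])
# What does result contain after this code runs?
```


length([52, 54, 29, 36, 30, 11, 50, 88])
= 1 + length([54, 29, 36, 30, 11, 50, 88])
= 1 + 1 + length([29, 36, 30, 11, 50, 88])
= 1 + 1 + 1 + length([36, 30, 11, 50, 88])
= 1 + 1 + 1 + 1 + length([30, 11, 50, 88])
= 1 + 1 + 1 + 1 + 1 + length([11, 50, 88])
= 1 + 1 + 1 + 1 + 1 + 1 + length([50, 88])
= 1 + 1 + 1 + 1 + 1 + 1 + 1 + length([88])
= 1 + 1 + 1 + 1 + 1 + 1 + 1 + 1 + length([])
= 1 + 1 + 1 + 1 + 1 + 1 + 1 + 1 + 0
= 8


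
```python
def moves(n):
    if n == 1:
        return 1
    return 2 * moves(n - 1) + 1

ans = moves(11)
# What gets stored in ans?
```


moves(11)
= 2 * moves(10) + 1
= 2 * (2 * moves(9) + 1) + 1
= 2 * (2 * (2 * moves(8) + 1) + 1) + 1
= 2 * (2 * (2 * (2 * moves(7) + 1) + 1) + 1) + 1
= 2 * (2 * (2 * (2 * (2 * moves(6) + 1) + 1) + 1) + 1) + 1
= 2 * (2 * (2 * (2 * (2 * (2 * moves(5) + 1) + 1) + 1) + 1) + 1) + 1
= 2 * (2 * (2 * (2 * (2 * (2 * (2 * moves(4) + 1) + 1) + 1) + 1) + 1) + 1) + 1
= 2 * (2 * (2 * (2 * (2 * (2 * (2 * (2 * moves(3) + 1) + 1) + 1) + 1) + 1) + 1) + 1) + 1
= 2 * (2 * (2 * (2 * (2 * (2 * (2 * (2 * (2 * moves(2) + 1) + 1) + 1) + 1) + 1) + 1) + 1) + 1) + 1
= 2 * (2 * (2 * (2 * (2 * (2 * (2 * (2 * (2 * (2 * moves(1) + 1) + 1) + 1) + 1) + 1) + 1) + 1) + 1) + 1) + 1
Now compute bottom-up:
moves(1) = 1
moves(2) = 2 * 1 + 1 = 3
moves(3) = 2 * 3 + 1 = 7
moves(4) = 2 * 7 + 1 = 15
moves(5) = 2 * 15 + 1 = 31
moves(6) = 2 * 31 + 1 = 63
moves(7) = 2 * 63 + 1 = 127
moves(8) = 2 * 127 + 1 = 255
moves(9) = 2 * 255 + 1 = 511
moves(10) = 2 * 511 + 1 = 1023
moves(11) = 2 * 1023 + 1 = 2047
= 2047
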